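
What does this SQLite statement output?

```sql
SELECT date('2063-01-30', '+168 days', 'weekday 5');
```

Applying '+168 days' to 2063-01-30: counting 168 days forward gives 2063-07-17.
`weekday 5` advances to the next Friday; 2063-07-17 is a Tuesday, so it moves forward to 2063-07-20.

2063-07-20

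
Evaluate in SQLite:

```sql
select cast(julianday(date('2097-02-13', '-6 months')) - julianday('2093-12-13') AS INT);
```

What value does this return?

Adding -6 months to 2097-02-13 gives 2096-08-13.
18 days remain in December 2093 after the 13th (31 − 13).
Full months from January 2094 through July 2096 contribute their day counts.
Then 13 days into August 2096.
Total: 18 + 31 + 28 + 31 + 30 + 31 + 30 + 31 + 31 + 30 + 31 + 30 + 31 + 31 + 28 + 31 + 30 + 31 + 30 + 31 + 31 + 30 + 31 + 30 + 31 + 31 + 29 + 31 + 30 + 31 + 30 + 31 + 13 = 974.

974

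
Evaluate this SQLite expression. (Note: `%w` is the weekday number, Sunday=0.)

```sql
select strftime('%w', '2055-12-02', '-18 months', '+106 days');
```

First apply '-18 months', '+106 days': 2055-12-02 → 2054-09-16.
2054-09-16 is a Wednesday; with Sunday=0 that is 3.

3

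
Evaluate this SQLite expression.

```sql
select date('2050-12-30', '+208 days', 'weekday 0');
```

Applying '+208 days' to 2050-12-30: counting 208 days forward gives 2051-07-26.
`weekday 0` advances to the next Sunday; 2051-07-26 is a Wednesday, so it moves forward to 2051-07-30.

2051-07-30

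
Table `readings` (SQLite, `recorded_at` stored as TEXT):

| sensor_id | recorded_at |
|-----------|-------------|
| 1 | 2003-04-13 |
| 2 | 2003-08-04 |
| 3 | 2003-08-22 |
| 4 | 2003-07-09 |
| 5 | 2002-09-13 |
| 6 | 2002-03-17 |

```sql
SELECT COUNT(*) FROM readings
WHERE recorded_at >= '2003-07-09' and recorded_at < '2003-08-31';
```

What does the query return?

Rows in [2003-07-09, 2003-08-31): 2003-08-04, 2003-08-22, 2003-07-09 → 3 rows.

3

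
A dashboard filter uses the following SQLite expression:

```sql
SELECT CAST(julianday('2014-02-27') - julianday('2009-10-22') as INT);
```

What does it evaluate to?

9 days remain in October 2009 after the 22nd (31 − 22).
Full months from November 2009 through January 2014 contribute their day counts.
Then 27 days into February 2014.
Total: 9 + 30 + 31 + 31 + 28 + 31 + 30 + 31 + 30 + 31 + 31 + 30 + 31 + 30 + 31 + 31 + 28 + 31 + 30 + 31 + 30 + 31 + 31 + 30 + 31 + 30 + 31 + 31 + 29 + 31 + 30 + 31 + 30 + 31 + 31 + 30 + 31 + 30 + 31 + 31 + 28 + 31 + 30 + 31 + 30 + 31 + 31 + 30 + 31 + 30 + 31 + 31 + 27 = 1589.

1589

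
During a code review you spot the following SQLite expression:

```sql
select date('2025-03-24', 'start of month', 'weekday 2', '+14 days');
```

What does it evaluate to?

2025-03-18

`start of month` rewinds 2025-03-24 to 2025-03-01.
`weekday 2` advances to the next Tuesday; 2025-03-01 is a Saturday, so it moves forward to 2025-03-04.
Advancing 14 more days within March lands on 2025-03-18.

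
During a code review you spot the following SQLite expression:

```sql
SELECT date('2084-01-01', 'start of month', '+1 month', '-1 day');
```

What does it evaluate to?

2084-01-31

`start of month` rewinds 2084-01-01 to 2084-01-01.
Adding +1 month to 2084-01-01 gives 2084-02-01.
Going back 1 day from 2084-02-01 reaches 2084-01-31 (last day of January, 31 days).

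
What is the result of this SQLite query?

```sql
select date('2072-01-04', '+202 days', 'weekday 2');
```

2072-07-26

Applying '+202 days' to 2072-01-04: counting 202 days forward gives 2072-07-24.
`weekday 2` advances to the next Tuesday; 2072-07-24 is a Sunday, so it moves forward to 2072-07-26.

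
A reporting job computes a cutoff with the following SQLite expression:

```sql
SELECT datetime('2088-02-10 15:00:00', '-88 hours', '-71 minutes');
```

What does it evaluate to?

-88 hours from 2088-02-10 15:00:00 is 2088-02-06 23:00:00 (crosses midnight).
71 minutes = 1h 11m; -71 minutes from 2088-02-06 23:00:00 is 2088-02-06 21:49:00.

2088-02-06 21:49:00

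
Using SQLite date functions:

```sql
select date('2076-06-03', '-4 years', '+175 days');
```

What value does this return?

2072-11-25

Adding -4 years to 2076-06-03 gives 2072-06-03.
Applying '+175 days' to 2072-06-03: counting 175 days forward gives 2072-11-25.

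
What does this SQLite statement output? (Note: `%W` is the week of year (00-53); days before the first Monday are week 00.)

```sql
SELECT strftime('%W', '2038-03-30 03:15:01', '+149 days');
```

34

First apply '+149 days': 2038-03-30 03:15:01 → 2038-08-26 03:15:01.
2038-08-26 is a Thursday. SQLite's %W counts Mondays since the year started; the result is 34.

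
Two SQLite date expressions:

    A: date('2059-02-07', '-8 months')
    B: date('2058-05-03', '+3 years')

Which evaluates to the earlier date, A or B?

A = 2058-06-07.
B = 2061-05-03.
A is earlier.

A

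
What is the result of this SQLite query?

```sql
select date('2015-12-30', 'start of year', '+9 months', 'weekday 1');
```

2015-10-05

`start of year` rewinds 2015-12-30 to 2015-01-01.
Adding +9 months to 2015-01-01 gives 2015-10-01.
`weekday 1` advances to the next Monday; 2015-10-01 is a Thursday, so it moves forward to 2015-10-05.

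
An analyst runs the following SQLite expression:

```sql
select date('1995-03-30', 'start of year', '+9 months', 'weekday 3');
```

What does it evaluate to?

`start of year` rewinds 1995-03-30 to 1995-01-01.
Adding +9 months to 1995-01-01 gives 1995-10-01.
`weekday 3` advances to the next Wednesday; 1995-10-01 is a Sunday, so it moves forward to 1995-10-04.

1995-10-04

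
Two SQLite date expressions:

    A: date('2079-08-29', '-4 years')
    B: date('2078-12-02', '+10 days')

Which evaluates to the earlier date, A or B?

A

A = 2075-08-29.
B = 2078-12-12.
A is earlier.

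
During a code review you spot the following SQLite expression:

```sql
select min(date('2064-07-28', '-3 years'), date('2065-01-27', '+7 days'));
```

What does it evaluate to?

2061-07-28

date('2064-07-28', '-3 years') → 2061-07-28.
date('2065-01-27', '+7 days') → 2065-02-03.
Earlier of the two is 2061-07-28.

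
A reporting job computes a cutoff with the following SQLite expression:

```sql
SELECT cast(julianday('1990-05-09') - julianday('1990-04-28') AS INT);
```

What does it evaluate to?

11

2 days remain in April 1990 after the 28th (30 − 28).
Then 9 days into May 1990.
Total: 2 + 9 = 11.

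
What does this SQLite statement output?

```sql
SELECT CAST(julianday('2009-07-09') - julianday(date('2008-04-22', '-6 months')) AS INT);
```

626

Adding -6 months to 2008-04-22 gives 2007-10-22.
9 days remain in October 2007 after the 22nd (31 − 22).
Full months from November 2007 through June 2009 contribute their day counts.
Then 9 days into July 2009.
Total: 9 + 30 + 31 + 31 + 29 + 31 + 30 + 31 + 30 + 31 + 31 + 30 + 31 + 30 + 31 + 31 + 28 + 31 + 30 + 31 + 30 + 9 = 626.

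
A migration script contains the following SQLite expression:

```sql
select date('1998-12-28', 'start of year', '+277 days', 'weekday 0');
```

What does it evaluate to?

1998-10-11

`start of year` rewinds 1998-12-28 to 1998-01-01.
Applying '+277 days' to 1998-01-01: counting 277 days forward gives 1998-10-05.
`weekday 0` advances to the next Sunday; 1998-10-05 is a Monday, so it moves forward to 1998-10-11.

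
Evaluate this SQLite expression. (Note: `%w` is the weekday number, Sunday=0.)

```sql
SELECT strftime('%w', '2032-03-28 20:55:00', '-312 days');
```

First apply '-312 days': 2032-03-28 20:55:00 → 2031-05-21 20:55:00.
2031-05-21 is a Wednesday; with Sunday=0 that is 3.

3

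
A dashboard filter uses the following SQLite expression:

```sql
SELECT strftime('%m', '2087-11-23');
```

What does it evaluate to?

11

`%m` extracts the 2-digit month (01-12): 11.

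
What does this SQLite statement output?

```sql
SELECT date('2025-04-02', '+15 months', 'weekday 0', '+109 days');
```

Adding +15 months to 2025-04-02 gives 2026-07-02.
`weekday 0` advances to the next Sunday; 2026-07-02 is a Thursday, so it moves forward to 2026-07-05.
Applying '+109 days' to 2026-07-05: counting 109 days forward gives 2026-10-22.

2026-10-22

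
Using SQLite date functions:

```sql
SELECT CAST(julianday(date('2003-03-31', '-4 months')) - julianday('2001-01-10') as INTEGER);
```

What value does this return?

Adding -4 months to 2003-03-31 targets 2002-11-31. November 2002 has only 30 days, so SQLite normalizes the 1-day overflow forward to 2002-12-01.
21 days remain in January 2001 after the 10th (31 − 10).
Full months from February 2001 through November 2002 contribute their day counts.
Then 1 day into December 2002.
Total: 21 + 28 + 31 + 30 + 31 + 30 + 31 + 31 + 30 + 31 + 30 + 31 + 31 + 28 + 31 + 30 + 31 + 30 + 31 + 31 + 30 + 31 + 30 + 1 = 690.

690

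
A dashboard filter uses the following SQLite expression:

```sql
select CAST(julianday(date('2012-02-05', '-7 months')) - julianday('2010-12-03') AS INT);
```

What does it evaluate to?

214

Adding -7 months to 2012-02-05 gives 2011-07-05.
28 days remain in December 2010 after the 3rd (31 − 3).
Full months from January 2011 through June 2011 contribute their day counts.
Then 5 days into July 2011.
Total: 28 + 31 + 28 + 31 + 30 + 31 + 30 + 5 = 214.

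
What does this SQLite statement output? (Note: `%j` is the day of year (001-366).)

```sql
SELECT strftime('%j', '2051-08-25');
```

Day-of-year for 2051-08-25: days since 2051-01-01 inclusive = 237, zero-padded to 237.

237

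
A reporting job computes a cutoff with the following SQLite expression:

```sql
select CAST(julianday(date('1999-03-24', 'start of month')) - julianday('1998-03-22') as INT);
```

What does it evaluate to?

`start of month` rewinds 1999-03-24 to 1999-03-01.
9 days remain in March 1998 after the 22nd (31 − 22).
Full months from April 1998 through February 1999 contribute their day counts.
Then 1 day into March 1999.
Total: 9 + 30 + 31 + 30 + 31 + 31 + 30 + 31 + 30 + 31 + 31 + 28 + 1 = 344.

344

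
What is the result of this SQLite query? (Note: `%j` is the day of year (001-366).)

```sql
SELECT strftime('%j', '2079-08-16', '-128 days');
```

100

First apply '-128 days': 2079-08-16 → 2079-04-10.
Day-of-year for 2079-04-10: days since 2079-01-01 inclusive = 100, zero-padded to 100.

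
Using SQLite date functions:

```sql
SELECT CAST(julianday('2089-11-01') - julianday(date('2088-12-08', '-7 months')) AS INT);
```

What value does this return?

542

Adding -7 months to 2088-12-08 gives 2088-05-08.
23 days remain in May 2088 after the 8th (31 − 8).
Full months from June 2088 through October 2089 contribute their day counts.
Then 1 day into November 2089.
Total: 23 + 30 + 31 + 31 + 30 + 31 + 30 + 31 + 31 + 28 + 31 + 30 + 31 + 30 + 31 + 31 + 30 + 31 + 1 = 542.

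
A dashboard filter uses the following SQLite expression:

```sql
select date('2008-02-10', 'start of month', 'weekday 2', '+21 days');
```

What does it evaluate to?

2008-02-26

`start of month` rewinds 2008-02-10 to 2008-02-01.
`weekday 2` advances to the next Tuesday; 2008-02-01 is a Friday, so it moves forward to 2008-02-05.
Advancing 21 more days within February lands on 2008-02-26.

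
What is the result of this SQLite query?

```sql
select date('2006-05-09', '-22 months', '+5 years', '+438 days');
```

Adding -22 months to 2006-05-09 gives 2004-07-09.
Adding +5 years to 2004-07-09 gives 2009-07-09.
Applying '+438 days' to 2009-07-09: counting 438 days forward gives 2010-09-20.

2010-09-20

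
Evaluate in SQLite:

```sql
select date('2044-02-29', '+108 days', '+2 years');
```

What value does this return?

Applying '+108 days' to 2044-02-29: counting 108 days forward gives 2044-06-16.
Adding +2 years to 2044-06-16 gives 2046-06-16.

2046-06-16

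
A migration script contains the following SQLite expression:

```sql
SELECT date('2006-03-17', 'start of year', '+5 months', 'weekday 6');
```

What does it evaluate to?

2006-06-03

`start of year` rewinds 2006-03-17 to 2006-01-01.
Adding +5 months to 2006-01-01 gives 2006-06-01.
`weekday 6` advances to the next Saturday; 2006-06-01 is a Thursday, so it moves forward to 2006-06-03.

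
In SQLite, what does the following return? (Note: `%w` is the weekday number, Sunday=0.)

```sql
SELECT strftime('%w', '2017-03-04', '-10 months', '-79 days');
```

1

First apply '-10 months', '-79 days': 2017-03-04 → 2016-02-15.
2016-02-15 is a Monday; with Sunday=0 that is 1.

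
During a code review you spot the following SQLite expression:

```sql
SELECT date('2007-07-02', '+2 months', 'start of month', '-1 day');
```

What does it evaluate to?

Adding +2 months to 2007-07-02 gives 2007-09-02.
`start of month` rewinds 2007-09-02 to 2007-09-01.
Going back 1 day from 2007-09-01 reaches 2007-08-31 (last day of August, 31 days).

2007-08-31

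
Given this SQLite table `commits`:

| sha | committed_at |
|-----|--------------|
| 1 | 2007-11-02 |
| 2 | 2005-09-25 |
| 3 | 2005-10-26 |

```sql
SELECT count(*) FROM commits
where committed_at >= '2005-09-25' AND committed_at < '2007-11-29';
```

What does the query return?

3

Rows in [2005-09-25, 2007-11-29): 2007-11-02, 2005-09-25, 2005-10-26 → 3 rows.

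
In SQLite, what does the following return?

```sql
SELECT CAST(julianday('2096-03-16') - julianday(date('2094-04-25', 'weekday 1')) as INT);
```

`weekday 1` advances to the next Monday; 2094-04-25 is a Sunday, so it moves forward to 2094-04-26.
4 days remain in April 2094 after the 26th (30 − 26).
Full months from May 2094 through February 2096 contribute their day counts.
Then 16 days into March 2096.
Total: 4 + 31 + 30 + 31 + 31 + 30 + 31 + 30 + 31 + 31 + 28 + 31 + 30 + 31 + 30 + 31 + 31 + 30 + 31 + 30 + 31 + 31 + 29 + 16 = 690.

690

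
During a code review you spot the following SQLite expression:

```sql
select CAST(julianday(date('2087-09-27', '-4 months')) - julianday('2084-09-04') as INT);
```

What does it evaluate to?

995

Adding -4 months to 2087-09-27 gives 2087-05-27.
26 days remain in September 2084 after the 4th (30 − 4).
Full months from October 2084 through April 2087 contribute their day counts.
Then 27 days into May 2087.
Total: 26 + 31 + 30 + 31 + 31 + 28 + 31 + 30 + 31 + 30 + 31 + 31 + 30 + 31 + 30 + 31 + 31 + 28 + 31 + 30 + 31 + 30 + 31 + 31 + 30 + 31 + 30 + 31 + 31 + 28 + 31 + 30 + 27 = 995.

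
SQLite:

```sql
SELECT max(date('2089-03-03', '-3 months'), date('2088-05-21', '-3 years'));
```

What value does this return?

2088-12-03

date('2089-03-03', '-3 months') → 2088-12-03.
date('2088-05-21', '-3 years') → 2085-05-21.
Later of the two is 2088-12-03.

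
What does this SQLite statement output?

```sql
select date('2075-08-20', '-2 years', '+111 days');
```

Adding -2 years to 2075-08-20 gives 2073-08-20.
Applying '+111 days' to 2073-08-20: counting 111 days forward gives 2073-12-09.

2073-12-09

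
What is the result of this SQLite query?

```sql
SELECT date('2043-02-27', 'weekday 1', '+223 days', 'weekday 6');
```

2043-10-17

`weekday 1` advances to the next Monday; 2043-02-27 is a Friday, so it moves forward to 2043-03-02.
Applying '+223 days' to 2043-03-02: counting 223 days forward gives 2043-10-11.
`weekday 6` advances to the next Saturday; 2043-10-11 is a Sunday, so it moves forward to 2043-10-17.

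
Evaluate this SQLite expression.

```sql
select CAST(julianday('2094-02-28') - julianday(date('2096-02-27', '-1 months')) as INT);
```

-698

Adding -1 month to 2096-02-27 gives 2096-01-27.
0 days remain in February 2094 after the 28th (28 − 28).
Full months from March 2094 through December 2095 contribute their day counts.
Then 27 days into January 2096.
Total: 0 + 31 + 30 + 31 + 30 + 31 + 31 + 30 + 31 + 30 + 31 + 31 + 28 + 31 + 30 + 31 + 30 + 31 + 31 + 30 + 31 + 30 + 31 + 27 = 698.
The subtraction is earlier − later, so the result is −698 → -698.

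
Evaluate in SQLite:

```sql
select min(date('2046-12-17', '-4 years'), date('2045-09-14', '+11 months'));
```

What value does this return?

date('2046-12-17', '-4 years') → 2042-12-17.
date('2045-09-14', '+11 months') → 2046-08-14.
Earlier of the two is 2042-12-17.

2042-12-17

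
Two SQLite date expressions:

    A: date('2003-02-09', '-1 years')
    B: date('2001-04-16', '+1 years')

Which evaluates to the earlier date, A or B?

A

A = 2002-02-09.
B = 2002-04-16.
A is earlier.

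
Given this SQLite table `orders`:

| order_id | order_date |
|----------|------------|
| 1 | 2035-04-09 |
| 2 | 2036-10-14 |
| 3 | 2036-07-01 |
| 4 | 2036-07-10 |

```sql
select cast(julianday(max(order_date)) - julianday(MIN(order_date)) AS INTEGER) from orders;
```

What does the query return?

MIN = 2035-04-09, MAX = 2036-10-14.
21 days remain in April 2035 after the 9th (30 − 9).
Full months from May 2035 through September 2036 contribute their day counts.
Then 14 days into October 2036.
Total: 21 + 31 + 30 + 31 + 31 + 30 + 31 + 30 + 31 + 31 + 29 + 31 + 30 + 31 + 30 + 31 + 31 + 30 + 14 = 554.

554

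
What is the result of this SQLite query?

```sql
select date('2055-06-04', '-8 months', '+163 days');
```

2055-03-16

Adding -8 months to 2055-06-04 gives 2054-10-04.
Applying '+163 days' to 2054-10-04: counting 163 days forward gives 2055-03-16.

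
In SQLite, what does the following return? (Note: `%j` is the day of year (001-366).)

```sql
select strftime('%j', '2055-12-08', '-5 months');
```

First apply '-5 months': 2055-12-08 → 2055-07-08.
Day-of-year for 2055-07-08: days since 2055-01-01 inclusive = 189, zero-padded to 189.

189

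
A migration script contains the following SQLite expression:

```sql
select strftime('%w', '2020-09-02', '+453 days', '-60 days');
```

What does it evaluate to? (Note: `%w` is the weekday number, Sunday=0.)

First apply '+453 days', '-60 days': 2020-09-02 → 2021-09-30.
2021-09-30 is a Thursday; with Sunday=0 that is 4.

4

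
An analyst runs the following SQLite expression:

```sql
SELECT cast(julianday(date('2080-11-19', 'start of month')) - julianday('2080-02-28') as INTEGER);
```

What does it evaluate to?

`start of month` rewinds 2080-11-19 to 2080-11-01.
1 day remains in February 2080 after the 28th (29 − 28).
Full months from March 2080 through October 2080 contribute their day counts.
Then 1 day into November 2080.
Total: 1 + 31 + 30 + 31 + 30 + 31 + 31 + 30 + 31 + 1 = 247.

247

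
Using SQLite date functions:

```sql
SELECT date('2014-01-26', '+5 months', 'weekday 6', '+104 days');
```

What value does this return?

2014-10-10

Adding +5 months to 2014-01-26 gives 2014-06-26.
`weekday 6` advances to the next Saturday; 2014-06-26 is a Thursday, so it moves forward to 2014-06-28.
Applying '+104 days' to 2014-06-28: counting 104 days forward gives 2014-10-10.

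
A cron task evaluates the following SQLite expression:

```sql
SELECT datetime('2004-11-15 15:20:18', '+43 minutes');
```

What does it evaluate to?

+43 minutes from 2004-11-15 15:20:18 is 2004-11-15 16:03:18.

2004-11-15 16:03:18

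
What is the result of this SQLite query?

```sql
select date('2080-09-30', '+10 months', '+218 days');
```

2082-03-05

Adding +10 months to 2080-09-30 gives 2081-07-30.
Applying '+218 days' to 2081-07-30: counting 218 days forward gives 2082-03-05.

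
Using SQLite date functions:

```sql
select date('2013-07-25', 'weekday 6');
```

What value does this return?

2013-07-27

`weekday 6` advances to the next Saturday; 2013-07-25 is a Thursday, so it moves forward to 2013-07-27.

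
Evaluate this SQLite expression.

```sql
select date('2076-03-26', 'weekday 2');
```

`weekday 2` advances to the next Tuesday; 2076-03-26 is a Thursday, so it moves forward to 2076-03-31.

2076-03-31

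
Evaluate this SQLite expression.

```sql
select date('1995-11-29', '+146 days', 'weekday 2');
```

Applying '+146 days' to 1995-11-29: counting 146 days forward gives 1996-04-23.
`weekday 2` advances to the next Tuesday; 1996-04-23 is already a Tuesday, so it stays at 1996-04-23.

1996-04-23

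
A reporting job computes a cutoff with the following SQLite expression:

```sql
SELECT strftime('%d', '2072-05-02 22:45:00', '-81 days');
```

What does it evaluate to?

11

First apply '-81 days': 2072-05-02 22:45:00 → 2072-02-11 22:45:00.
`%d` extracts the 2-digit day of month: 11.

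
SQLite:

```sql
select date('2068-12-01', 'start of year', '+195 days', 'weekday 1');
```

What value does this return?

`start of year` rewinds 2068-12-01 to 2068-01-01.
Applying '+195 days' to 2068-01-01: counting 195 days forward gives 2068-07-14.
`weekday 1` advances to the next Monday; 2068-07-14 is a Saturday, so it moves forward to 2068-07-16.

2068-07-16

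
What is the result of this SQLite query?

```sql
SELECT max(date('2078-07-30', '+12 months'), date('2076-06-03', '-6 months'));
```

2079-07-30

date('2078-07-30', '+12 months') → 2079-07-30.
date('2076-06-03', '-6 months') → 2075-12-03.
Later of the two is 2079-07-30.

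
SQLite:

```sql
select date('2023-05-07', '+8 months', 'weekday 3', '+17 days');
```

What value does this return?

2024-01-27

Adding +8 months to 2023-05-07 gives 2024-01-07.
`weekday 3` advances to the next Wednesday; 2024-01-07 is a Sunday, so it moves forward to 2024-01-10.
Advancing 17 more days within January lands on 2024-01-27.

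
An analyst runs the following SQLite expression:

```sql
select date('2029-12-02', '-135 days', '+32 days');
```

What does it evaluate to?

2029-08-21

Applying '-135 days' to 2029-12-02: counting 135 days back gives 2029-07-20.
July 2029 has 31 days; 11 remain after the 20th, so 12 days reach 2029-08-01.
Advancing 20 more days within August lands on 2029-08-21.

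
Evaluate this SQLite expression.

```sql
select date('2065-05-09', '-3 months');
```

2065-02-09

Adding -3 months to 2065-05-09 gives 2065-02-09.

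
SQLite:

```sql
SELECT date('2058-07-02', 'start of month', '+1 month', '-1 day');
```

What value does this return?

`start of month` rewinds 2058-07-02 to 2058-07-01.
Adding +1 month to 2058-07-01 gives 2058-08-01.
Going back 1 day from 2058-08-01 reaches 2058-07-31 (last day of July, 31 days).

2058-07-31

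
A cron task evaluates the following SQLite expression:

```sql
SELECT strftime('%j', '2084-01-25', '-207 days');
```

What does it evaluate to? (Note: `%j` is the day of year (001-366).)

183

First apply '-207 days': 2084-01-25 → 2083-07-02.
Day-of-year for 2083-07-02: days since 2083-01-01 inclusive = 183, zero-padded to 183.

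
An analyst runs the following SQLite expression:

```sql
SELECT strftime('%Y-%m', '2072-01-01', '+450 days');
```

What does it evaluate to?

2073-03

First apply '+450 days': 2072-01-01 → 2073-03-26.
`%Y-%m` extracts the year-month: 2073-03.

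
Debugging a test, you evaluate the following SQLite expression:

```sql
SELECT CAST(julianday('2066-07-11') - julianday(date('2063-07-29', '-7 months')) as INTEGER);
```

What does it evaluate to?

Adding -7 months to 2063-07-29 gives 2062-12-29.
2 days remain in December 2062 after the 29th (31 − 29).
Full months from January 2063 through June 2066 contribute their day counts.
Then 11 days into July 2066.
Total: 2 + 31 + 28 + 31 + 30 + 31 + 30 + 31 + 31 + 30 + 31 + 30 + 31 + 31 + 29 + 31 + 30 + 31 + 30 + 31 + 31 + 30 + 31 + 30 + 31 + 31 + 28 + 31 + 30 + 31 + 30 + 31 + 31 + 30 + 31 + 30 + 31 + 31 + 28 + 31 + 30 + 31 + 30 + 11 = 1290.

1290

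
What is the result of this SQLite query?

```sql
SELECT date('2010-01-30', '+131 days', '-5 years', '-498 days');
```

Applying '+131 days' to 2010-01-30: counting 131 days forward gives 2010-06-10.
Adding -5 years to 2010-06-10 gives 2005-06-10.
Applying '-498 days' to 2005-06-10: counting 498 days back gives 2004-01-29.

2004-01-29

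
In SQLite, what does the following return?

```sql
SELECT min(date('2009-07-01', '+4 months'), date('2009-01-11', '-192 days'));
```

date('2009-07-01', '+4 months') → 2009-11-01.
date('2009-01-11', '-192 days') → 2008-07-03.
Earlier of the two is 2008-07-03.

2008-07-03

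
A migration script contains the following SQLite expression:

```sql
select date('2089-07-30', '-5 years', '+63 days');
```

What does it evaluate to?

Adding -5 years to 2089-07-30 gives 2084-07-30.
Applying '+63 days' to 2084-07-30: counting 63 days forward gives 2084-10-01.

2084-10-01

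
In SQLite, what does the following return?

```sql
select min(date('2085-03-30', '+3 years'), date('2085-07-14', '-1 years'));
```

2084-07-14

date('2085-03-30', '+3 years') → 2088-03-30.
date('2085-07-14', '-1 years') → 2084-07-14.
Earlier of the two is 2084-07-14.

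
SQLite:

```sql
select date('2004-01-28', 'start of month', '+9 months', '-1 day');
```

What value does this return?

`start of month` rewinds 2004-01-28 to 2004-01-01.
Adding +9 months to 2004-01-01 gives 2004-10-01.
Going back 1 day from 2004-10-01 reaches 2004-09-30 (last day of September, 30 days).

2004-09-30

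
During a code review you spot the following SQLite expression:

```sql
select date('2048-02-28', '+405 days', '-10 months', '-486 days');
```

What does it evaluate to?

2047-02-08

Applying '+405 days' to 2048-02-28: counting 405 days forward gives 2049-04-08.
Adding -10 months to 2049-04-08 gives 2048-06-08.
Applying '-486 days' to 2048-06-08: counting 486 days back gives 2047-02-08.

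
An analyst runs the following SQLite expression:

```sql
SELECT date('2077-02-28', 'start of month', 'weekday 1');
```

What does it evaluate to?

2077-02-01

`start of month` rewinds 2077-02-28 to 2077-02-01.
`weekday 1` advances to the next Monday; 2077-02-01 is already a Monday, so it stays at 2077-02-01.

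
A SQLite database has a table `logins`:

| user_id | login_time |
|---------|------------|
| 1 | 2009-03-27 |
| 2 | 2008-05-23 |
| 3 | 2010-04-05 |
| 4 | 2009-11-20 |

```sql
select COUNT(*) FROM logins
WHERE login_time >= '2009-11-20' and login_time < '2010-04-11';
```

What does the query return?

Rows in [2009-11-20, 2010-04-11): 2010-04-05, 2009-11-20 → 2 rows.

2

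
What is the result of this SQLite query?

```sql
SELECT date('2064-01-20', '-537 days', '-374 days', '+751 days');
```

2063-08-13

Applying '-537 days' to 2064-01-20: counting 537 days back gives 2062-08-01.
Applying '-374 days' to 2062-08-01: counting 374 days back gives 2061-07-23.
Applying '+751 days' to 2061-07-23: counting 751 days forward gives 2063-08-13.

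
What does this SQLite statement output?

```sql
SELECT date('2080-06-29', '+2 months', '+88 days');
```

Adding +2 months to 2080-06-29 gives 2080-08-29.
Applying '+88 days' to 2080-08-29: counting 88 days forward gives 2080-11-25.

2080-11-25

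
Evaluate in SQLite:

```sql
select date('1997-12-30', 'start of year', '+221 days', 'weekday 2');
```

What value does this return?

`start of year` rewinds 1997-12-30 to 1997-01-01.
Applying '+221 days' to 1997-01-01: counting 221 days forward gives 1997-08-10.
`weekday 2` advances to the next Tuesday; 1997-08-10 is a Sunday, so it moves forward to 1997-08-12.

1997-08-12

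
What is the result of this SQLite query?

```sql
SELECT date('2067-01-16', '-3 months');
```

Adding -3 months to 2067-01-16 gives 2066-10-16.

2066-10-16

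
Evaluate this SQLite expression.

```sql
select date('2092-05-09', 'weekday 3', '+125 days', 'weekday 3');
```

2092-09-17

`weekday 3` advances to the next Wednesday; 2092-05-09 is a Friday, so it moves forward to 2092-05-14.
Applying '+125 days' to 2092-05-14: counting 125 days forward gives 2092-09-16.
`weekday 3` advances to the next Wednesday; 2092-09-16 is a Tuesday, so it moves forward to 2092-09-17.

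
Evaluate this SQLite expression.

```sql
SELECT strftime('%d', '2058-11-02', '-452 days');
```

07

First apply '-452 days': 2058-11-02 → 2057-08-07.
`%d` extracts the 2-digit day of month: 07.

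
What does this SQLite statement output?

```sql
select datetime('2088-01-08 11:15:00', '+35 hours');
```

2088-01-09 22:15:00

+35 hours from 2088-01-08 11:15:00 is 2088-01-09 22:15:00 (crosses midnight).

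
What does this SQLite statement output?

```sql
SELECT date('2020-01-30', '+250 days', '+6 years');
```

Applying '+250 days' to 2020-01-30: counting 250 days forward gives 2020-10-06.
Adding +6 years to 2020-10-06 gives 2026-10-06.

2026-10-06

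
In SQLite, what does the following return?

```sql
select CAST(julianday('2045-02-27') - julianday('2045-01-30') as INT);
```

1 day remains in January 2045 after the 30th (31 − 30).
Then 27 days into February 2045.
Total: 1 + 27 = 28.

28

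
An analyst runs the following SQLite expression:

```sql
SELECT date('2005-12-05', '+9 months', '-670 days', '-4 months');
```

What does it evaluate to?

Adding +9 months to 2005-12-05 gives 2006-09-05.
Applying '-670 days' to 2006-09-05: counting 670 days back gives 2004-11-04.
Adding -4 months to 2004-11-04 gives 2004-07-04.

2004-07-04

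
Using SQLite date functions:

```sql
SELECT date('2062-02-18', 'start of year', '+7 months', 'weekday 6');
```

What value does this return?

2062-08-05

`start of year` rewinds 2062-02-18 to 2062-01-01.
Adding +7 months to 2062-01-01 gives 2062-08-01.
`weekday 6` advances to the next Saturday; 2062-08-01 is a Tuesday, so it moves forward to 2062-08-05.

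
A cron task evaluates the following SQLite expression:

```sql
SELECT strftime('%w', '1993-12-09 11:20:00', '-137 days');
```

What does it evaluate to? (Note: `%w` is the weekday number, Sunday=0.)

First apply '-137 days': 1993-12-09 11:20:00 → 1993-07-25 11:20:00.
1993-07-25 is a Sunday; with Sunday=0 that is 0.

0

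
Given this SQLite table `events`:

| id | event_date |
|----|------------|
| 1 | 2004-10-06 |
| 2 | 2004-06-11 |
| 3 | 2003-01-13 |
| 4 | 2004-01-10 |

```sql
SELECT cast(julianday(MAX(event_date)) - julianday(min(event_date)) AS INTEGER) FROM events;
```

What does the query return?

MIN = 2003-01-13, MAX = 2004-10-06.
18 days remain in January 2003 after the 13th (31 − 13).
Full months from February 2003 through September 2004 contribute their day counts.
Then 6 days into October 2004.
Total: 18 + 28 + 31 + 30 + 31 + 30 + 31 + 31 + 30 + 31 + 30 + 31 + 31 + 29 + 31 + 30 + 31 + 30 + 31 + 31 + 30 + 6 = 632.

632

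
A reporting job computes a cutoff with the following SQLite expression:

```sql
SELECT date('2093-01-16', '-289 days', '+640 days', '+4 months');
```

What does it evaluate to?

2094-05-02

Applying '-289 days' to 2093-01-16: counting 289 days back gives 2092-04-02.
Applying '+640 days' to 2092-04-02: counting 640 days forward gives 2094-01-02.
Adding +4 months to 2094-01-02 gives 2094-05-02.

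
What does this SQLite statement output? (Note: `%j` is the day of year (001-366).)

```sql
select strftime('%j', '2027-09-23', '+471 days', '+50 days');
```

First apply '+471 days', '+50 days': 2027-09-23 → 2029-02-25.
Day-of-year for 2029-02-25: days since 2029-01-01 inclusive = 56, zero-padded to 056.

056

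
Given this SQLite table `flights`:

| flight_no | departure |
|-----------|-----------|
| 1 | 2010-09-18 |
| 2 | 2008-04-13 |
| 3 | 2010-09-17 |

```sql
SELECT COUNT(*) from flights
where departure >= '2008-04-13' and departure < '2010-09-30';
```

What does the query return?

3

Rows in [2008-04-13, 2010-09-30): 2010-09-18, 2008-04-13, 2010-09-17 → 3 rows.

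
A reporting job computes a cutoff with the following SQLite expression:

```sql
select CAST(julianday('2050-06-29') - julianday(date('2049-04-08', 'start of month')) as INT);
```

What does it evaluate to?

`start of month` rewinds 2049-04-08 to 2049-04-01.
29 days remain in April 2049 after the 1st (30 − 1).
Full months from May 2049 through May 2050 contribute their day counts.
Then 29 days into June 2050.
Total: 29 + 31 + 30 + 31 + 31 + 30 + 31 + 30 + 31 + 31 + 28 + 31 + 30 + 31 + 29 = 454.

454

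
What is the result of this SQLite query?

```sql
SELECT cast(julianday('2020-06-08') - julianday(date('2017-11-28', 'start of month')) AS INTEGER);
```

`start of month` rewinds 2017-11-28 to 2017-11-01.
29 days remain in November 2017 after the 1st (30 − 1).
Full months from December 2017 through May 2020 contribute their day counts.
Then 8 days into June 2020.
Total: 29 + 31 + 31 + 28 + 31 + 30 + 31 + 30 + 31 + 31 + 30 + 31 + 30 + 31 + 31 + 28 + 31 + 30 + 31 + 30 + 31 + 31 + 30 + 31 + 30 + 31 + 31 + 29 + 31 + 30 + 31 + 8 = 950.

950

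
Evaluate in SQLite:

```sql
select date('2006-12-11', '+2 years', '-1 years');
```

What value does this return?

2007-12-11

Adding +2 years to 2006-12-11 gives 2008-12-11.
Adding -1 year to 2008-12-11 gives 2007-12-11.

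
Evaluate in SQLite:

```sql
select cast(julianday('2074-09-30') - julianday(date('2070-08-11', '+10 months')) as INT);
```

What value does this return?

Adding +10 months to 2070-08-11 gives 2071-06-11.
19 days remain in June 2071 after the 11th (30 − 11).
Full months from July 2071 through August 2074 contribute their day counts.
Then 30 days into September 2074.
Total: 19 + 31 + 31 + 30 + 31 + 30 + 31 + 31 + 29 + 31 + 30 + 31 + 30 + 31 + 31 + 30 + 31 + 30 + 31 + 31 + 28 + 31 + 30 + 31 + 30 + 31 + 31 + 30 + 31 + 30 + 31 + 31 + 28 + 31 + 30 + 31 + 30 + 31 + 31 + 30 = 1207.

1207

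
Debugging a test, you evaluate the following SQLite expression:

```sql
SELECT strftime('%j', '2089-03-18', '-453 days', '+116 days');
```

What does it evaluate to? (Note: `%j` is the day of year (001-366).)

First apply '-453 days', '+116 days': 2089-03-18 → 2088-04-15.
Day-of-year for 2088-04-15: days since 2088-01-01 inclusive = 106, zero-padded to 106.

106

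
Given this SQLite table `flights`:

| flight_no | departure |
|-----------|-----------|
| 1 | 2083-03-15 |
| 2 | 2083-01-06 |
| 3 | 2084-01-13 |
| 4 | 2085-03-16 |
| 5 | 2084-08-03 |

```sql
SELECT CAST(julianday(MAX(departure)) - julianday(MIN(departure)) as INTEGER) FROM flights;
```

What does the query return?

MIN = 2083-01-06, MAX = 2085-03-16.
25 days remain in January 2083 after the 6th (31 − 6).
Full months from February 2083 through February 2085 contribute their day counts.
Then 16 days into March 2085.
Total: 25 + 28 + 31 + 30 + 31 + 30 + 31 + 31 + 30 + 31 + 30 + 31 + 31 + 29 + 31 + 30 + 31 + 30 + 31 + 31 + 30 + 31 + 30 + 31 + 31 + 28 + 16 = 800.

800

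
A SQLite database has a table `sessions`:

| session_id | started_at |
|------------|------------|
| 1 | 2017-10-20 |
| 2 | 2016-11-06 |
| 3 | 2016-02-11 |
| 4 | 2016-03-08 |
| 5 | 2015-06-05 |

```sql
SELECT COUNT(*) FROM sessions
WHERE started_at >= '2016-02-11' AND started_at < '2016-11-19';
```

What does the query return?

3

Rows in [2016-02-11, 2016-11-19): 2016-11-06, 2016-02-11, 2016-03-08 → 3 rows.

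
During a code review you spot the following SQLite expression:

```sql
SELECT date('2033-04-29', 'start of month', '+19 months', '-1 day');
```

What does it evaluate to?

`start of month` rewinds 2033-04-29 to 2033-04-01.
Adding +19 months to 2033-04-01 gives 2034-11-01.
Going back 1 day from 2034-11-01 reaches 2034-10-31 (last day of October, 31 days).

2034-10-31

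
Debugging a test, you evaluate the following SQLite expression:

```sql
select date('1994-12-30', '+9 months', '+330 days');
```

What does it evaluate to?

Adding +9 months to 1994-12-30 gives 1995-09-30.
Applying '+330 days' to 1995-09-30: counting 330 days forward gives 1996-08-25.

1996-08-25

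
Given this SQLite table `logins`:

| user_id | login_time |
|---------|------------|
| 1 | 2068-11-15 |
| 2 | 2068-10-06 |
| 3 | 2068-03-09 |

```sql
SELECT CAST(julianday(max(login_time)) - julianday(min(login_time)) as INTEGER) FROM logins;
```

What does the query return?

251

MIN = 2068-03-09, MAX = 2068-11-15.
22 days remain in March 2068 after the 9th (31 − 9).
Full months from April 2068 through October 2068 contribute their day counts.
Then 15 days into November 2068.
Total: 22 + 30 + 31 + 30 + 31 + 31 + 30 + 31 + 15 = 251.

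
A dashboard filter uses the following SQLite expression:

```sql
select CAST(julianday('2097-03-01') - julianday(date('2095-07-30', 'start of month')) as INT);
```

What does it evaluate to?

`start of month` rewinds 2095-07-30 to 2095-07-01.
30 days remain in July 2095 after the 1st (31 − 1).
Full months from August 2095 through February 2097 contribute their day counts.
Then 1 day into March 2097.
Total: 30 + 31 + 30 + 31 + 30 + 31 + 31 + 29 + 31 + 30 + 31 + 30 + 31 + 31 + 30 + 31 + 30 + 31 + 31 + 28 + 1 = 609.

609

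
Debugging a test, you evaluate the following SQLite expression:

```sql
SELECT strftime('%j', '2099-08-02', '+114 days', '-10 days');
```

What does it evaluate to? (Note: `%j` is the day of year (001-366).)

First apply '+114 days', '-10 days': 2099-08-02 → 2099-11-14.
Day-of-year for 2099-11-14: days since 2099-01-01 inclusive = 318, zero-padded to 318.

318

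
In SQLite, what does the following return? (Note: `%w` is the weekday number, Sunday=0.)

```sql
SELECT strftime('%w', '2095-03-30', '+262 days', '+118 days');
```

First apply '+262 days', '+118 days': 2095-03-30 → 2096-04-13.
2096-04-13 is a Friday; with Sunday=0 that is 5.

5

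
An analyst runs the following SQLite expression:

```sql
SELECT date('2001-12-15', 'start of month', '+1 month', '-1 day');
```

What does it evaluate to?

2001-12-31

`start of month` rewinds 2001-12-15 to 2001-12-01.
Adding +1 month to 2001-12-01 gives 2002-01-01.
Going back 1 day from 2002-01-01 reaches 2001-12-31 (last day of December, 31 days).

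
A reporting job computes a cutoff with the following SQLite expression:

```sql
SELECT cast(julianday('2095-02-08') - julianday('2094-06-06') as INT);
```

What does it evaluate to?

24 days remain in June 2094 after the 6th (30 − 6).
Full months from July 2094 through January 2095 contribute their day counts.
Then 8 days into February 2095.
Total: 24 + 31 + 31 + 30 + 31 + 30 + 31 + 31 + 8 = 247.

247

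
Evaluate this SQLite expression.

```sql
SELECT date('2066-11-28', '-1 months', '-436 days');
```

2065-08-18

Adding -1 month to 2066-11-28 gives 2066-10-28.
Applying '-436 days' to 2066-10-28: counting 436 days back gives 2065-08-18.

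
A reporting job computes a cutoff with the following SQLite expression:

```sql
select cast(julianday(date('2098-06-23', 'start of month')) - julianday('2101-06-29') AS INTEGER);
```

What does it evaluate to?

-1123

`start of month` rewinds 2098-06-23 to 2098-06-01.
29 days remain in June 2098 after the 1st (30 − 1).
Full months from July 2098 through May 2101 contribute their day counts.
Then 29 days into June 2101.
Total: 29 + 31 + 31 + 30 + 31 + 30 + 31 + 31 + 28 + 31 + 30 + 31 + 30 + 31 + 31 + 30 + 31 + 30 + 31 + 31 + 28 + 31 + 30 + 31 + 30 + 31 + 31 + 30 + 31 + 30 + 31 + 31 + 28 + 31 + 30 + 31 + 29 = 1123.
The subtraction is earlier − later, so the result is −1123 → -1123.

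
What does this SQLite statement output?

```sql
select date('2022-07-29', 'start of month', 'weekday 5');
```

`start of month` rewinds 2022-07-29 to 2022-07-01.
`weekday 5` advances to the next Friday; 2022-07-01 is already a Friday, so it stays at 2022-07-01.

2022-07-01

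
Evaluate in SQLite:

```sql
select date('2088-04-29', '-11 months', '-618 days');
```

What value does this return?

2085-09-18

Adding -11 months to 2088-04-29 gives 2087-05-29.
Applying '-618 days' to 2087-05-29: counting 618 days back gives 2085-09-18.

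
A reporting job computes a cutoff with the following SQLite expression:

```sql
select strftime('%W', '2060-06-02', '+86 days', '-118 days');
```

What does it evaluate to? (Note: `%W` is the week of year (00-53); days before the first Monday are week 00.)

17

First apply '+86 days', '-118 days': 2060-06-02 → 2060-05-01.
2060-05-01 is a Saturday. SQLite's %W counts Mondays since the year started; the result is 17.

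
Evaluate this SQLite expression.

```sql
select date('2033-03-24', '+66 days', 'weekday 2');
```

Applying '+66 days' to 2033-03-24: counting 66 days forward gives 2033-05-29.
`weekday 2` advances to the next Tuesday; 2033-05-29 is a Sunday, so it moves forward to 2033-05-31.

2033-05-31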